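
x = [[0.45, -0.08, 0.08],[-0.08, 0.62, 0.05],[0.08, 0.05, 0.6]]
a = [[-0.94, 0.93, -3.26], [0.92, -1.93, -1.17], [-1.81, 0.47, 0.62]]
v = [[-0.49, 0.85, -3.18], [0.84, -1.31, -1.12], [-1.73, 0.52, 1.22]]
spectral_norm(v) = 3.62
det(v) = 7.09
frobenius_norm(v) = 4.42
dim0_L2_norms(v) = [1.98, 1.65, 3.59]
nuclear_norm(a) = 7.60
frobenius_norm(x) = 0.99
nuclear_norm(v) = 6.83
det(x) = 0.16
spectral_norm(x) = 0.66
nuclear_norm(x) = 1.67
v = a + x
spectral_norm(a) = 3.55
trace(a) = -2.25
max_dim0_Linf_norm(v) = 3.18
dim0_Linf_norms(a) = [1.81, 1.93, 3.26]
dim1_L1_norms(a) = [5.13, 4.02, 2.9]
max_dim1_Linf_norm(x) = 0.62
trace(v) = -0.58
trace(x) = 1.67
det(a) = 12.03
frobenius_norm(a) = 4.71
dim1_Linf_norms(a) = [3.26, 1.93, 1.81]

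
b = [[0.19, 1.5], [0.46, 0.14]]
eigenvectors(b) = [[0.88, -0.87],[0.47, 0.50]]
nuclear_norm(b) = 1.96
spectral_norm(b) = 1.53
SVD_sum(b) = [[0.25,1.49], [0.04,0.21]] + [[-0.06, 0.01], [0.42, -0.07]]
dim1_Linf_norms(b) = [1.5, 0.46]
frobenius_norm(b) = 1.59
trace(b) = 0.33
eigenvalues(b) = [1.0, -0.67]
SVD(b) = [[-0.99, -0.14], [-0.14, 0.99]] @ diag([1.5258690066988274, 0.4347686446789075]) @ [[-0.17, -0.99], [0.99, -0.17]]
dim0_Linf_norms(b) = [0.46, 1.5]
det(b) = -0.66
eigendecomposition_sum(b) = [[0.51, 0.9], [0.28, 0.48]] + [[-0.32, 0.6], [0.18, -0.34]]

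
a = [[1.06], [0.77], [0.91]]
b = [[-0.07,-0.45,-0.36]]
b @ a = [[-0.75]]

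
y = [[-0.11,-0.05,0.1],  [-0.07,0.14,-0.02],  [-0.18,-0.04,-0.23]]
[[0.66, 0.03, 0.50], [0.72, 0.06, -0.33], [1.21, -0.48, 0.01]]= y@[[-6.93, 0.63, -1.6],  [1.69, 0.97, -2.94],  [-0.13, 1.43, 1.74]]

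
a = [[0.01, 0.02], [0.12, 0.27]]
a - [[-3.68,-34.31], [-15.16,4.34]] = [[3.69, 34.33], [15.28, -4.07]]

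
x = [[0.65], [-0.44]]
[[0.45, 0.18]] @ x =[[0.21]]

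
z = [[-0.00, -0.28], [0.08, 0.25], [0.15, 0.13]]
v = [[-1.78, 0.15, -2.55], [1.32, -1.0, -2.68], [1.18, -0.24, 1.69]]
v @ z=[[-0.37, 0.20], [-0.48, -0.97], [0.23, -0.17]]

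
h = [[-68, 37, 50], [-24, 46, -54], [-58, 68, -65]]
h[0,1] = 37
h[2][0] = -58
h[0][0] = -68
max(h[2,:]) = 68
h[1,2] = -54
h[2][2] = -65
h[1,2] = -54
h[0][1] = 37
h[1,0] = -24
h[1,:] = [-24, 46, -54]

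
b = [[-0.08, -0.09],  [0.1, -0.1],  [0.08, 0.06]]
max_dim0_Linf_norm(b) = 0.1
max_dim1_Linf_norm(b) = 0.1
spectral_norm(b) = 0.16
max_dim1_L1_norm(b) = 0.2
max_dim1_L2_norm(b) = 0.14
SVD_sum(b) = [[-0.09,-0.07], [0.02,0.01], [0.08,0.06]] + [[0.01, -0.02], [0.08, -0.11], [0.00, -0.00]]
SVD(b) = [[-0.76, -0.16], [0.12, -0.99], [0.64, -0.01]] @ diag([0.15596232510215138, 0.14204137829777227]) @ [[0.80, 0.61], [-0.61, 0.80]]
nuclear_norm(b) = 0.30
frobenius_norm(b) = 0.21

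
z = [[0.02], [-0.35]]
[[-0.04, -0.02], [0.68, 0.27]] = z @ [[-1.94, -0.78]]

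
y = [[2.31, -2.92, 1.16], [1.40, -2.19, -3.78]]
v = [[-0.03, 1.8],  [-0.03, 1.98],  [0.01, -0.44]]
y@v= [[0.03,  -2.13],[-0.01,  -0.15]]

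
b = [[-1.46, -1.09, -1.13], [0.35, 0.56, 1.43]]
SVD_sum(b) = [[-1.16, -1.00, -1.44], [0.79, 0.69, 0.98]] + [[-0.30, -0.09, 0.31], [-0.44, -0.13, 0.45]]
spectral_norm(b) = 2.54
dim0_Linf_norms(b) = [1.46, 1.09, 1.43]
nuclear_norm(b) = 3.32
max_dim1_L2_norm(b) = 2.14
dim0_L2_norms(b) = [1.5, 1.23, 1.82]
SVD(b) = [[-0.82, 0.57], [0.57, 0.82]] @ diag([2.544283533175847, 0.7773167326194848]) @ [[0.55, 0.48, 0.68], [-0.69, -0.20, 0.7]]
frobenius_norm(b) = 2.66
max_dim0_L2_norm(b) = 1.82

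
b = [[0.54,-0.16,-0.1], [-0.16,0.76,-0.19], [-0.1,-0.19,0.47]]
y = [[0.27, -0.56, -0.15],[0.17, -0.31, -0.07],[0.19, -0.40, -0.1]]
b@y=[[0.1,-0.21,-0.06],[0.05,-0.07,-0.01],[0.03,-0.07,-0.02]]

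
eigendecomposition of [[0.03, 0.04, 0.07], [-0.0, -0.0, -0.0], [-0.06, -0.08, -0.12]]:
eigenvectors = [[0.88, -0.53, -0.8],  [0.0, 0.0, 0.60],  [-0.47, 0.85, -0.0]]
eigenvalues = [-0.01, -0.08, -0.0]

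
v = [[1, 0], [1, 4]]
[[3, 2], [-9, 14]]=v @ [[3, 2], [-3, 3]]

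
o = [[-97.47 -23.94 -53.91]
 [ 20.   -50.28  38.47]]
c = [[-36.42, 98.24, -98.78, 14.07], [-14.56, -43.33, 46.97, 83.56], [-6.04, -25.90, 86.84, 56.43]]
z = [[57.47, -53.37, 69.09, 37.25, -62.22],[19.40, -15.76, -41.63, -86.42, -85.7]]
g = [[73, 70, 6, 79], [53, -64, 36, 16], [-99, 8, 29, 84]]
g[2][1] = 8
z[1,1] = -15.76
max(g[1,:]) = 53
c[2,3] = 56.43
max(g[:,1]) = 70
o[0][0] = -97.47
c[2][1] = -25.9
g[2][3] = 84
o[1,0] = 20.0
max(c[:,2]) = 86.84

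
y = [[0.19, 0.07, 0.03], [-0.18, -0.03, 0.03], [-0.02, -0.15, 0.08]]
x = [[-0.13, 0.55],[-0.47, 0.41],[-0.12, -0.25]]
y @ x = [[-0.06, 0.13], [0.03, -0.12], [0.06, -0.09]]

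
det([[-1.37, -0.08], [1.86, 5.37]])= -7.208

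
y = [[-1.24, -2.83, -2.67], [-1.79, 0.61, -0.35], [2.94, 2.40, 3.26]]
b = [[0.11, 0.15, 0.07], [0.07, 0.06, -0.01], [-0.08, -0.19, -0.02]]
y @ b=[[-0.12, 0.15, -0.01],[-0.13, -0.17, -0.12],[0.23, -0.03, 0.12]]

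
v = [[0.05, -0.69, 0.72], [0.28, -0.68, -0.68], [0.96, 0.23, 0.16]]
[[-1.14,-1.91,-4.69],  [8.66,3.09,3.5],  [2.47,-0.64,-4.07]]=v @ [[4.7, 0.15, -3.16], [-4.54, -0.93, -0.08], [-6.26, -3.55, -6.37]]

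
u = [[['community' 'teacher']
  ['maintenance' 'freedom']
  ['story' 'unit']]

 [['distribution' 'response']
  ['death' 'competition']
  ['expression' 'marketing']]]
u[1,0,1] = 'response'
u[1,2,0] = 'expression'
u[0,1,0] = 'maintenance'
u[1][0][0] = 'distribution'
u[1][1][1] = 'competition'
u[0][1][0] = 'maintenance'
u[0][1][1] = 'freedom'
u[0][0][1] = 'teacher'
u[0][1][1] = 'freedom'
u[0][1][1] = 'freedom'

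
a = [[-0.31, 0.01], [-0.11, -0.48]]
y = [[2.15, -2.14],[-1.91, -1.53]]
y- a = [[2.46,-2.15], [-1.80,-1.05]]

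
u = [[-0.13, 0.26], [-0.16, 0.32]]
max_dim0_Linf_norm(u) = 0.32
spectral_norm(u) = 0.46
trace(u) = 0.19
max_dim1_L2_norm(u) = 0.36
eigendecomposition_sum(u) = [[0.0, -0.0], [0.00, -0.00]] + [[-0.13, 0.26], [-0.16, 0.32]]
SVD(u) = [[-0.63, -0.78], [-0.78, 0.63]] @ diag([0.46097722286464443, 3.3909898444993395e-17]) @ [[0.45, -0.89], [-0.89, -0.45]]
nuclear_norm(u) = 0.46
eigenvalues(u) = [0.0, 0.19]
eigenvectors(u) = [[-0.89, -0.63], [-0.45, -0.78]]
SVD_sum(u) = [[-0.13, 0.26], [-0.16, 0.32]] + [[0.0, 0.00], [-0.0, -0.0]]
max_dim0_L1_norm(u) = 0.58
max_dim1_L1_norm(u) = 0.48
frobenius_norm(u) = 0.46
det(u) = 0.00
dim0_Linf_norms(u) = [0.16, 0.32]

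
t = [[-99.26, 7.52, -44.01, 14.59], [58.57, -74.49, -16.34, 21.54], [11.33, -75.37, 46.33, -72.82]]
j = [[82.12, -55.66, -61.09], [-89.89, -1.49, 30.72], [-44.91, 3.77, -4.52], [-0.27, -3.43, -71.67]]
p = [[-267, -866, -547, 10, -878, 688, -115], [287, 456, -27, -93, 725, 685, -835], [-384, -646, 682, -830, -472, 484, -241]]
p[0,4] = -878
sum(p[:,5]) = 1857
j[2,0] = -44.91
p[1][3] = -93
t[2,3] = -72.82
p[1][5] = 685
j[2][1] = 3.77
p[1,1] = 456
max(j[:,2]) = 30.72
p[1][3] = -93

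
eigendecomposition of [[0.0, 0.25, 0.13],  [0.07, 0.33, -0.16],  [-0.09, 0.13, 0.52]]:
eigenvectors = [[(0.97+0j), 0.30-0.20j, (0.3+0.2j)], [(-0.11+0j), 0.74+0.00j, (0.74-0j)], [(0.2+0j), -0.31-0.48j, -0.31+0.48j]]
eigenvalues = [(-0+0j), (0.43+0.08j), (0.43-0.08j)]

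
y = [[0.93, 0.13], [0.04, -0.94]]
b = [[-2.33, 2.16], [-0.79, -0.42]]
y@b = [[-2.27, 1.95], [0.65, 0.48]]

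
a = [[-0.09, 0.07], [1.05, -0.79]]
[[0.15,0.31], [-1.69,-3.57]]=a@[[-0.68, -2.34], [1.23, 1.41]]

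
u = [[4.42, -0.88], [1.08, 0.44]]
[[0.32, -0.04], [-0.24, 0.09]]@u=[[1.37, -0.3], [-0.96, 0.25]]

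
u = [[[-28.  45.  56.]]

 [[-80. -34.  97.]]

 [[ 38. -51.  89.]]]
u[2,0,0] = 38.0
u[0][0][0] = -28.0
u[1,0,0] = -80.0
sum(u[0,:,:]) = 73.0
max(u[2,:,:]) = 89.0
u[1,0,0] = -80.0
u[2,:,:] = [[38.0, -51.0, 89.0]]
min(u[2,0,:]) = -51.0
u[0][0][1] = 45.0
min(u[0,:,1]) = 45.0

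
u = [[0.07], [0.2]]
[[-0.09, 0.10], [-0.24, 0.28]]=u @ [[-1.22,1.39]]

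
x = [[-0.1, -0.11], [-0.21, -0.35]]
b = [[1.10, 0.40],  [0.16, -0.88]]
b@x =[[-0.19,  -0.26], [0.17,  0.29]]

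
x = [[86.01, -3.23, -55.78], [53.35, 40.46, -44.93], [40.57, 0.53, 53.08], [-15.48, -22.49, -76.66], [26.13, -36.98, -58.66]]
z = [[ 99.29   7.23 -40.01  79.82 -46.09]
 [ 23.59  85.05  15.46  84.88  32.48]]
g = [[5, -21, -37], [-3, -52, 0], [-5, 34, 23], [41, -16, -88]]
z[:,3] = [79.82, 84.88]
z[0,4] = -46.09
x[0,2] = -55.78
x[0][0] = 86.01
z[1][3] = 84.88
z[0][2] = -40.01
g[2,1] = 34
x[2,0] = 40.57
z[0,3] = 79.82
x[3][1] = -22.49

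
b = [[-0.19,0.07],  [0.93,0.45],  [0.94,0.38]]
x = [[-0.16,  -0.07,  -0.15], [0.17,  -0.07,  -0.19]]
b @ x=[[0.04, 0.01, 0.02], [-0.07, -0.10, -0.22], [-0.09, -0.09, -0.21]]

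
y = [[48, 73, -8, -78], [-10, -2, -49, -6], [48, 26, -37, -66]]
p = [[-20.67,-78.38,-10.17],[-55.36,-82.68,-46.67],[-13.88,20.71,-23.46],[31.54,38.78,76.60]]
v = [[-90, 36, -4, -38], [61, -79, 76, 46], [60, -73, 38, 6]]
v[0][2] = -4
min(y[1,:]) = -49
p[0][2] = -10.17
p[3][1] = 38.78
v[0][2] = -4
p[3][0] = 31.54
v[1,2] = 76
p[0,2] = -10.17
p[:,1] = [-78.38, -82.68, 20.71, 38.78]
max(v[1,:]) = 76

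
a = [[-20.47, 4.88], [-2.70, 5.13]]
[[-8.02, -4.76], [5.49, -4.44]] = a @ [[0.74,0.03], [1.46,-0.85]]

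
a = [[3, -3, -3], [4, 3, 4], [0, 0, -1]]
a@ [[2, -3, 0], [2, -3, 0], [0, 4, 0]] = [[0, -12, 0], [14, -5, 0], [0, -4, 0]]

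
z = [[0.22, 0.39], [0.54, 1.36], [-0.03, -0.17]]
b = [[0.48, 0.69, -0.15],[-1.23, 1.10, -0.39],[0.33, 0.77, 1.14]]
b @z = [[0.48, 1.15],[0.34, 1.08],[0.45, 0.98]]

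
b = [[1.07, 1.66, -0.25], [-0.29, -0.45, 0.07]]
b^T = [[1.07,-0.29], [1.66,-0.45], [-0.25,0.07]]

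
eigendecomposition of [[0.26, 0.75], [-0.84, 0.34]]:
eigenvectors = [[(-0.03+0.69j), -0.03-0.69j], [(-0.73+0j), (-0.73-0j)]]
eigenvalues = [(0.3+0.79j), (0.3-0.79j)]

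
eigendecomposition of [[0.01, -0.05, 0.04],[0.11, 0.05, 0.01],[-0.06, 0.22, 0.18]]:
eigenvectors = [[(0.05+0.52j), 0.05-0.52j, (0.15+0j)], [0.51-0.16j, (0.51+0.16j), 0.17+0.00j], [(-0.66+0j), -0.66-0.00j, 0.97+0.00j]]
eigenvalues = [(0.02+0.1j), (0.02-0.1j), (0.21+0j)]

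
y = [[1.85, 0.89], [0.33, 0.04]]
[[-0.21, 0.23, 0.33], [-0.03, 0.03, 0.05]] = y @ [[-0.08, 0.09, 0.13],[-0.07, 0.07, 0.1]]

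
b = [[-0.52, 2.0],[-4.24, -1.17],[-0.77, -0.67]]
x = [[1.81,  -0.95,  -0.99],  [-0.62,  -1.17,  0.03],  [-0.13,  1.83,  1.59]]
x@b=[[3.85,  5.39], [5.26,  0.11], [-8.92,  -3.47]]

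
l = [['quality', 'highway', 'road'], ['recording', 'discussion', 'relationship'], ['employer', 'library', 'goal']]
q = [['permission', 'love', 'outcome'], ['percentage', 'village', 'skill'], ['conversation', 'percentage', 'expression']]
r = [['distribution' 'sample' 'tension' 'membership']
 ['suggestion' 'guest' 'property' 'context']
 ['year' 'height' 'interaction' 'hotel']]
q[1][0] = 'percentage'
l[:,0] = ['quality', 'recording', 'employer']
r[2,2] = 'interaction'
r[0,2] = 'tension'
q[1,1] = 'village'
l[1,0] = 'recording'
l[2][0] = 'employer'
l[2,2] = 'goal'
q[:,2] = ['outcome', 'skill', 'expression']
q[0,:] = ['permission', 'love', 'outcome']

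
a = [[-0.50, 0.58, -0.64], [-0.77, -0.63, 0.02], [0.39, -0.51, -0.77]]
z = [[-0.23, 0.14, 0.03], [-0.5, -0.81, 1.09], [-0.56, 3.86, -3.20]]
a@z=[[0.18, -3.01, 2.67], [0.48, 0.48, -0.77], [0.6, -2.50, 1.92]]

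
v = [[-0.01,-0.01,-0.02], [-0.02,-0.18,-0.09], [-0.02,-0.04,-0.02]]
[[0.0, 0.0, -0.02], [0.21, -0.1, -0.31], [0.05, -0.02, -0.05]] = v @ [[-0.37, -0.48, -0.99], [-1.58, 0.80, 1.31], [0.90, -0.35, 1.08]]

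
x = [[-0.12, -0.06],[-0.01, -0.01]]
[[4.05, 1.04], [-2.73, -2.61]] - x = [[4.17, 1.10], [-2.72, -2.6]]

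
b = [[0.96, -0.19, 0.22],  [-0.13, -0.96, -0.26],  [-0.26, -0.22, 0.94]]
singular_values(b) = [1.0, 1.0, 1.0]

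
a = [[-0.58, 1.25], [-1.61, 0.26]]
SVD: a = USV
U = [[-0.6,  -0.8], [-0.8,  0.6]]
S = [1.9, 0.98]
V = [[0.86, -0.5],[-0.50, -0.86]]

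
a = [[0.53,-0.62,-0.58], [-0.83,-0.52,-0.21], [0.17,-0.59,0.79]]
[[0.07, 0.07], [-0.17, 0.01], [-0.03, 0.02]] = a@[[0.17, 0.03], [0.06, -0.06], [-0.03, -0.03]]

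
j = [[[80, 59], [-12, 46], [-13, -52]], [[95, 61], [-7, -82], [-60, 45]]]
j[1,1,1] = -82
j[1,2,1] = 45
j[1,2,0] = -60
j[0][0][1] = 59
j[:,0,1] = [59, 61]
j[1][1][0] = -7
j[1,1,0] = -7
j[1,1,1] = -82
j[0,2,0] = -13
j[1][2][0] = -60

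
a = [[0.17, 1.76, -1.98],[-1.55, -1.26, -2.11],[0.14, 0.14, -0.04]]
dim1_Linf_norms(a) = [1.98, 2.11, 0.14]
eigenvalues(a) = [(-0.48+1.65j), (-0.48-1.65j), (-0.16+0j)]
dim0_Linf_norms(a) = [1.55, 1.76, 2.11]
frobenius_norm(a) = 3.94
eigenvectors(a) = [[-0.74+0.00j, (-0.74-0j), -0.80+0.00j], [0.23-0.63j, (0.23+0.63j), (0.51+0j)], [(-0.04+0.05j), (-0.04-0.05j), (0.32+0j)]]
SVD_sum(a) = [[-0.66, -0.04, -1.59],  [-0.99, -0.06, -2.37],  [0.01, 0.00, 0.02]] + [[0.84,  1.80,  -0.39],[-0.56,  -1.20,  0.26],[0.08,  0.17,  -0.04]] + [[-0.00, 0.00, 0.0], [0.00, -0.00, -0.0], [0.05, -0.03, -0.02]]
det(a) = -0.49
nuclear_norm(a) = 5.60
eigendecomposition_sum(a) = [[(0.09+0.87j), 0.87+0.41j, -1.16+1.52j],[-0.78-0.19j, (-0.62+0.62j), (-0.95-1.47j)],[(0.07+0.04j), (0.08-0.04j), 0.05+0.17j]] + [[(0.09-0.87j), (0.87-0.41j), -1.16-1.52j], [(-0.78+0.19j), -0.62-0.62j, (-0.95+1.47j)], [(0.07-0.04j), 0.08+0.04j, (0.05-0.17j)]] + [[-0.01-0.00j, (0.03-0j), (0.34+0j)],[0.01+0.00j, (-0.02+0j), -0.22-0.00j],[0.00+0.00j, -0.01+0.00j, -0.14-0.00j]]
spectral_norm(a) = 3.10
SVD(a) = [[0.56, -0.83, -0.06], [0.83, 0.55, 0.05], [-0.01, -0.08, 1.0]] @ diag([3.095075098132468, 2.438482641393957, 0.06490411805606872]) @ [[-0.39, -0.02, -0.92], [-0.41, -0.89, 0.20], [0.82, -0.46, -0.33]]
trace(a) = -1.13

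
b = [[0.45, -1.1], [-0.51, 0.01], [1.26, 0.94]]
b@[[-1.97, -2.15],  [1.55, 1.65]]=[[-2.59, -2.78], [1.02, 1.11], [-1.03, -1.16]]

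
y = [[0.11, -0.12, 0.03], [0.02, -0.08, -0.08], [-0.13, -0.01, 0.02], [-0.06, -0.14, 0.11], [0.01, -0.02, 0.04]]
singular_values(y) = [0.22, 0.19, 0.1]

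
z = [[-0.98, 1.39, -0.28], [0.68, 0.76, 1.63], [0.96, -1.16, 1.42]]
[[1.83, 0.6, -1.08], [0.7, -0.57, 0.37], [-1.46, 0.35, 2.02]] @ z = [[-2.42,  4.25,  -1.07], [-0.72,  0.11,  -0.60], [3.61,  -4.11,  3.85]]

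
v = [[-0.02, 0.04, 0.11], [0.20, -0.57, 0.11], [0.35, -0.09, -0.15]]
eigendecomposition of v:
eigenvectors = [[-0.63, -0.37, 0.13], [-0.30, 0.1, -0.94], [-0.71, 0.92, -0.32]]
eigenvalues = [0.12, -0.3, -0.56]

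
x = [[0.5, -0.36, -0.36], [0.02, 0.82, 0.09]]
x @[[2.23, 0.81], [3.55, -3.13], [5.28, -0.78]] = [[-2.06, 1.81], [3.43, -2.62]]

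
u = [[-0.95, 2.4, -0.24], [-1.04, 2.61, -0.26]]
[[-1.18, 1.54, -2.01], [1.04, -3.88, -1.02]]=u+[[-0.23,-0.86,-1.77], [2.08,-6.49,-0.76]]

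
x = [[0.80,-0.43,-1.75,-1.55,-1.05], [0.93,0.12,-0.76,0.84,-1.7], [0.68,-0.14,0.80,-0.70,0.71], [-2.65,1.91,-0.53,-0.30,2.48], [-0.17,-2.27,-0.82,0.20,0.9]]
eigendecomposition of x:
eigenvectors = [[-0.28+0.00j, -0.66+0.00j, -0.66-0.00j, -0.50+0.00j, 0.39+0.00j], [0.41+0.00j, -0.24+0.08j, (-0.24-0.08j), (-0.11+0j), -0.17+0.00j], [(-0.13+0j), 0.23+0.43j, 0.23-0.43j, (-0.28+0j), 0.47+0.00j], [-0.82+0.00j, -0.16-0.01j, -0.16+0.01j, 0.72+0.00j, -0.76+0.00j], [(0.24+0j), -0.49-0.04j, -0.49+0.04j, 0.38+0.00j, -0.15+0.00j]]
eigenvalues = [(-2.98+0j), (0.11+1.13j), (0.11-1.13j), (2.76+0j), (2.31+0j)]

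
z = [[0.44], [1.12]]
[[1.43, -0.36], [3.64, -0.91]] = z @ [[3.25, -0.81]]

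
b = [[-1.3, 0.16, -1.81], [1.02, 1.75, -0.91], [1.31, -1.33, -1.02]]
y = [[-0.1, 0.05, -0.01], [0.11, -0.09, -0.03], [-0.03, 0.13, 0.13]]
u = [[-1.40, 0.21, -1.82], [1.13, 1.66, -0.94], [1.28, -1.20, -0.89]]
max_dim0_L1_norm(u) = 3.81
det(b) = 10.47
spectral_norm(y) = 0.23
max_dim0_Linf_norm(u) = 1.82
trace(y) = -0.06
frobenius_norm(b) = 3.80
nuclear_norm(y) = 0.35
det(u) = 9.94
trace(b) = -0.57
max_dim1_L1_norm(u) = 3.73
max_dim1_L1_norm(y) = 0.29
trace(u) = -0.63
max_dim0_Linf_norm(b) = 1.81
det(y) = -0.00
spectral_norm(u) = 2.38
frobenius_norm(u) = 3.76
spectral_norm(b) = 2.36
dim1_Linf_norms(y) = [0.1, 0.11, 0.13]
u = y + b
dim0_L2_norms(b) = [2.11, 2.2, 2.27]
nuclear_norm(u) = 6.48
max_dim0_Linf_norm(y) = 0.13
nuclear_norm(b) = 6.57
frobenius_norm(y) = 0.26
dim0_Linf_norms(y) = [0.11, 0.13, 0.13]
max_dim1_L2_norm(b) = 2.23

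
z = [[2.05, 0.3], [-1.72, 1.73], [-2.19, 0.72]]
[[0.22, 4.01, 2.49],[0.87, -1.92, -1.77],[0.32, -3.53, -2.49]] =z @ [[0.03, 1.85, 1.19], [0.53, 0.73, 0.16]]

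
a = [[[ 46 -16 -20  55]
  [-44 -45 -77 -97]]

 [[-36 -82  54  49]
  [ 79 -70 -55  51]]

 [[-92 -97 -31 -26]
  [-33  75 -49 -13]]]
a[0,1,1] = -45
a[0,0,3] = 55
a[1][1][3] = 51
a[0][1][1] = -45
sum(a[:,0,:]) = -196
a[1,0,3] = 49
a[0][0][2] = -20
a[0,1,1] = -45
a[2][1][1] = 75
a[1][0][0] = -36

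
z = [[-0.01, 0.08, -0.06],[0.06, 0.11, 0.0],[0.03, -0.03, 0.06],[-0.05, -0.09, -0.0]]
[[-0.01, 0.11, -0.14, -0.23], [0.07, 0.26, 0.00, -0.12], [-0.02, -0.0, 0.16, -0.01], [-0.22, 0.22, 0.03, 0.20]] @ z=[[0.01, 0.04, -0.01], [0.02, 0.04, -0.00], [0.01, -0.01, 0.01], [0.01, -0.01, 0.02]]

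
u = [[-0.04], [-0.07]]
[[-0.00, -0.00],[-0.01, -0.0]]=u@ [[0.12, 0.05]]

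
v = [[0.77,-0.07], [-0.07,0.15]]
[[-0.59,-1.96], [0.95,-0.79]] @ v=[[-0.32, -0.25], [0.79, -0.18]]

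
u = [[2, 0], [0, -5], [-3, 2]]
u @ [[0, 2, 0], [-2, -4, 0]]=[[0, 4, 0], [10, 20, 0], [-4, -14, 0]]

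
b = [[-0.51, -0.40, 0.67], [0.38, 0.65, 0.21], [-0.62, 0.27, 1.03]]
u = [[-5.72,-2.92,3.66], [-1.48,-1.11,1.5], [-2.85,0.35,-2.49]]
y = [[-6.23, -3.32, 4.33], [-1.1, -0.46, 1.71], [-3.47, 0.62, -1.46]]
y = b + u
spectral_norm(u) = 7.80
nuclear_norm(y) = 12.72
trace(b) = 1.17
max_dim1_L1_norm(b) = 1.92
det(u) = -3.04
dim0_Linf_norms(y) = [6.23, 3.32, 4.33]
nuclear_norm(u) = 11.63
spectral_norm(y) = 8.67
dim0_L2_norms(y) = [7.22, 3.41, 4.88]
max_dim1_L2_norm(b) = 1.23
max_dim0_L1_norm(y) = 10.8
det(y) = 17.59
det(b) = 0.23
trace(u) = -9.32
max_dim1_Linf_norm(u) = 5.72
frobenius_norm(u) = 8.65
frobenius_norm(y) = 9.35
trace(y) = -8.15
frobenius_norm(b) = 1.73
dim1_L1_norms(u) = [12.3, 4.09, 5.69]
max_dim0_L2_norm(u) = 6.56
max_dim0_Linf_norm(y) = 6.23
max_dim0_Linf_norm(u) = 5.72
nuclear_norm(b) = 2.55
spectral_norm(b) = 1.47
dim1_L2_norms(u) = [7.39, 2.38, 3.8]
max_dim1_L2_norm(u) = 7.39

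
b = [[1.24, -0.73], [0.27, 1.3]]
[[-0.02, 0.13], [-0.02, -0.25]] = b@[[-0.02,  -0.01], [-0.01,  -0.19]]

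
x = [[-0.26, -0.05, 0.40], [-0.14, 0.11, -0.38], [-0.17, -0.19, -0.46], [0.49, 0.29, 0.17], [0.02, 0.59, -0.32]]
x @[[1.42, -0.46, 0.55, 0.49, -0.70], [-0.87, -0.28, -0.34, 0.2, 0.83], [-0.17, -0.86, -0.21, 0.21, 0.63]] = [[-0.39,-0.21,-0.21,-0.05,0.39], [-0.23,0.36,-0.03,-0.13,-0.05], [0.0,0.53,0.07,-0.22,-0.33], [0.41,-0.45,0.14,0.33,0.0], [-0.43,0.10,-0.12,0.06,0.27]]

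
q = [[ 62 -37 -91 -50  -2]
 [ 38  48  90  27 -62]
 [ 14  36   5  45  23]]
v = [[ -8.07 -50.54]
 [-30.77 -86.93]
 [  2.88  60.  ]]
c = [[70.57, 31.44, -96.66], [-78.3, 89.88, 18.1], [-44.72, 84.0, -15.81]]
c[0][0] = 70.57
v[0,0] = -8.07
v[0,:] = [-8.07, -50.54]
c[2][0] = -44.72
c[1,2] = 18.1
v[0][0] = -8.07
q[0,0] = 62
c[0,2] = -96.66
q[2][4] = 23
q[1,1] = 48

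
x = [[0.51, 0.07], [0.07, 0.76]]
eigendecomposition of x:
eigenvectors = [[-0.97, -0.25],  [0.25, -0.97]]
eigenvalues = [0.49, 0.78]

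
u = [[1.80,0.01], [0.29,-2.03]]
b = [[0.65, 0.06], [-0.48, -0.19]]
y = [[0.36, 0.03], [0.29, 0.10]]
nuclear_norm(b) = 0.94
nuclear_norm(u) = 3.84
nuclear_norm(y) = 0.53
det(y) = 0.03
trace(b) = 0.46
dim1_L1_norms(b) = [0.71, 0.67]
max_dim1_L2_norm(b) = 0.65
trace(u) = -0.23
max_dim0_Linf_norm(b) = 0.65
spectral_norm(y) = 0.47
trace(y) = 0.46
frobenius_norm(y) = 0.47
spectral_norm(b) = 0.82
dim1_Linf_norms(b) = [0.65, 0.48]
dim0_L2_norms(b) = [0.81, 0.2]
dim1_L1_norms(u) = [1.81, 2.32]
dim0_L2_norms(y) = [0.46, 0.1]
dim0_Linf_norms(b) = [0.65, 0.19]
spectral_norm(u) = 2.10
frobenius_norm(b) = 0.83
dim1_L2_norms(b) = [0.65, 0.52]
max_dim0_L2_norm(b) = 0.81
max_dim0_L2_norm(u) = 2.03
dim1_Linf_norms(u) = [1.8, 2.03]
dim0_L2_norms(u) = [1.82, 2.03]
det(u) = -3.66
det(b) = -0.09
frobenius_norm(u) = 2.73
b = u @ y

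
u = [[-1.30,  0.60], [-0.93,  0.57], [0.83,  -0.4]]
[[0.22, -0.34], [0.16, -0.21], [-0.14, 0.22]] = u@[[-0.17, 0.37], [-0.0, 0.23]]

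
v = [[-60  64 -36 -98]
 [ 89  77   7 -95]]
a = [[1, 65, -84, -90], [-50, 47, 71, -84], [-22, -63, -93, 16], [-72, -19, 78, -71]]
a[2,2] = -93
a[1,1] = 47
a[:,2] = [-84, 71, -93, 78]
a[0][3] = -90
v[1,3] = -95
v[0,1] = 64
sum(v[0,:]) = -130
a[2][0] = -22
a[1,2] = 71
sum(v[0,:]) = -130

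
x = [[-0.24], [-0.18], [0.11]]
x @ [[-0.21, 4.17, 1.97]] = [[0.05, -1.0, -0.47], [0.04, -0.75, -0.35], [-0.02, 0.46, 0.22]]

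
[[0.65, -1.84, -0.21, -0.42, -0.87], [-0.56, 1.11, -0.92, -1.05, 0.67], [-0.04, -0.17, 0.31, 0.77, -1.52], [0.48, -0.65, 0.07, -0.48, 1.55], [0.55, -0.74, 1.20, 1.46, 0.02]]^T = [[0.65,-0.56,-0.04,0.48,0.55], [-1.84,1.11,-0.17,-0.65,-0.74], [-0.21,-0.92,0.31,0.07,1.2], [-0.42,-1.05,0.77,-0.48,1.46], [-0.87,0.67,-1.52,1.55,0.02]]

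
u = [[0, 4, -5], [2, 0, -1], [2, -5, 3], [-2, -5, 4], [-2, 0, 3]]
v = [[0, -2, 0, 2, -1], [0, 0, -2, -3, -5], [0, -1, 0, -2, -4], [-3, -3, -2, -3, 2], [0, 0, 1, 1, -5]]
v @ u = [[-6, -10, 7], [12, 25, -33], [10, 10, -19], [-8, 13, 6], [10, -10, -8]]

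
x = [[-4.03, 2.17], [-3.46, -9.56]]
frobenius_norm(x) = 11.15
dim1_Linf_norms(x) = [4.03, 9.56]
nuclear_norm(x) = 14.71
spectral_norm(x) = 10.19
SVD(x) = [[-0.08, 1.00], [1.00, 0.08]] @ diag([10.194249347342689, 4.515781244059902]) @ [[-0.31,-0.95], [-0.95,0.31]]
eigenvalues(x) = [-6.42, -7.17]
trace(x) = -13.59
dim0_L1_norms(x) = [7.49, 11.73]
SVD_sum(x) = [[0.25, 0.79], [-3.11, -9.67]] + [[-4.28, 1.38], [-0.35, 0.11]]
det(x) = 46.04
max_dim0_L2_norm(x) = 9.8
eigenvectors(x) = [[0.67, -0.57], [-0.74, 0.82]]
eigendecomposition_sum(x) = [[-27.21, -18.83], [30.03, 20.78]] + [[23.18, 21.00],  [-33.49, -30.34]]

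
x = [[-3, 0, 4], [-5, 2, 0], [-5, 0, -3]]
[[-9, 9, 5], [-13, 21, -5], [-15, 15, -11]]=x @ [[3, -3, 1], [1, 3, 0], [0, 0, 2]]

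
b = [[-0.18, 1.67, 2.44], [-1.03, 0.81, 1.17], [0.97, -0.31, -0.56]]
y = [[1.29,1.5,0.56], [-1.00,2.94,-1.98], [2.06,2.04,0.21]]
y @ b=[[-1.23, 3.2, 4.59],[-4.77, 1.33, 2.11],[-2.27, 5.03, 7.30]]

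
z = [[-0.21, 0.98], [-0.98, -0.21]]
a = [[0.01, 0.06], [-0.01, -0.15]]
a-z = [[0.22, -0.92],[0.97, 0.06]]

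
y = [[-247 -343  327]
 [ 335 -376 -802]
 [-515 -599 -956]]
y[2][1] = -599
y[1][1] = -376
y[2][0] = -515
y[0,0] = -247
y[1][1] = -376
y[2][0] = -515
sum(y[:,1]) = -1318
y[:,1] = [-343, -376, -599]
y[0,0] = -247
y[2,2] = -956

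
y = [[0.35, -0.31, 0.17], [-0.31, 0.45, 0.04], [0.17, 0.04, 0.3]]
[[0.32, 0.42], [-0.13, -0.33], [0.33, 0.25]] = y@[[1.01, 0.84], [0.36, -0.19], [0.48, 0.37]]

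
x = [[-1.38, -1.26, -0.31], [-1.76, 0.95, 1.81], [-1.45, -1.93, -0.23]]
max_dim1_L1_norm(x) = 4.52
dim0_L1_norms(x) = [4.59, 4.14, 2.35]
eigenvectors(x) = [[(0.71+0j), (-0.32+0.09j), (-0.32-0.09j)], [(-0.01+0j), (0.67+0j), (0.67-0j)], [(0.7+0j), (-0.47+0.47j), (-0.47-0.47j)]]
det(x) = -2.18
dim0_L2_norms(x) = [2.67, 2.49, 1.85]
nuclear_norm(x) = 6.02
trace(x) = -0.66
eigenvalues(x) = [(-1.67+0j), (0.51+1.02j), (0.51-1.02j)]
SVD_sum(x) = [[-1.44, -1.16, 0.08],  [-0.66, -0.53, 0.04],  [-1.81, -1.47, 0.1]] + [[0.15, -0.2, -0.24], [-1.11, 1.49, 1.76], [0.28, -0.38, -0.45]] + [[-0.10,0.11,-0.15], [0.01,-0.01,0.01], [0.07,-0.08,0.12]]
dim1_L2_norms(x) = [1.89, 2.7, 2.42]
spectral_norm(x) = 3.09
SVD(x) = [[-0.6, 0.13, -0.79], [-0.27, -0.96, 0.05], [-0.75, 0.25, 0.61]] @ diag([3.0931175532478323, 2.6659299533780034, 0.2646531418141455]) @ [[0.78, 0.63, -0.04], [0.43, -0.58, -0.69], [0.46, -0.51, 0.72]]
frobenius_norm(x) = 4.09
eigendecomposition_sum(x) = [[-2.10+0.00j, -0.70+0.00j, 0.42-0.00j],  [(0.03-0j), 0.01-0.00j, (-0.01+0j)],  [-2.08+0.00j, -0.69+0.00j, (0.42-0j)]] + [[(0.36-0.34j), (-0.28-0.13j), (-0.37+0.34j)],  [(-0.89+0.45j), 0.47+0.41j, 0.91-0.45j],  [0.31-0.95j, -0.62+0.04j, (-0.32+0.96j)]] + [[(0.36+0.34j), -0.28+0.13j, -0.37-0.34j], [-0.89-0.45j, 0.47-0.41j, 0.91+0.45j], [(0.31+0.95j), (-0.62-0.04j), -0.32-0.96j]]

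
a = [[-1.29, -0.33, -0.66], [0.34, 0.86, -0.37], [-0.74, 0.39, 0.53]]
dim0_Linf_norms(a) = [1.29, 0.86, 0.66]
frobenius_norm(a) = 2.04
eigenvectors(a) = [[0.93+0.00j, (-0.07+0.23j), -0.07-0.23j], [(-0.08+0j), 0.70+0.00j, 0.70-0.00j], [0.35+0.00j, (0.04-0.67j), 0.04+0.67j]]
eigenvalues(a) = [(-1.51+0j), (0.81+0.47j), (0.81-0.47j)]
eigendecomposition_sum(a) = [[-1.35+0.00j, (-0.11+0j), (-0.46-0j)], [(0.11-0j), (0.01-0j), 0.04+0.00j], [-0.51+0.00j, -0.04+0.00j, (-0.17-0j)]] + [[(0.03+0.05j), (-0.11+0.12j), (-0.1-0.1j)], [(0.11-0.13j), 0.43+0.20j, (-0.2+0.38j)], [(-0.11-0.12j), 0.22-0.40j, 0.35+0.22j]] + [[(0.03-0.05j),(-0.11-0.12j),(-0.1+0.1j)], [0.11+0.13j,(0.43-0.2j),(-0.2-0.38j)], [(-0.11+0.12j),(0.22+0.4j),(0.35-0.22j)]]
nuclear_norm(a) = 3.41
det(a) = -1.31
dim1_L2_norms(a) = [1.49, 1.0, 0.99]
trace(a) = 0.10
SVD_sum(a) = [[-1.35, -0.4, -0.29], [0.45, 0.13, 0.1], [-0.45, -0.13, -0.1]] + [[-0.01, 0.02, 0.00], [-0.21, 0.66, 0.05], [-0.19, 0.6, 0.05]] + [[0.07, 0.05, -0.37], [0.09, 0.07, -0.52], [-0.1, -0.08, 0.58]]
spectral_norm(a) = 1.59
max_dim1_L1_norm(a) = 2.28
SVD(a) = [[-0.9, -0.02, -0.43],[0.3, -0.74, -0.60],[-0.30, -0.68, 0.67]] @ diag([1.5897571804611552, 0.9350198884343922, 0.8830118432978885]) @ [[0.94, 0.28, 0.2], [0.30, -0.95, -0.08], [-0.17, -0.13, 0.98]]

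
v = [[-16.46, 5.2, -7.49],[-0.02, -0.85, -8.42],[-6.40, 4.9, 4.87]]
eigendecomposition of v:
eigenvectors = [[0.96+0.00j, 0.36+0.06j, 0.36-0.06j], [0.12+0.00j, 0.81+0.00j, 0.81-0.00j], [(0.25+0j), -0.34-0.30j, -0.34+0.30j]]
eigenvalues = [(-17.7+0j), (2.63+3.06j), (2.63-3.06j)]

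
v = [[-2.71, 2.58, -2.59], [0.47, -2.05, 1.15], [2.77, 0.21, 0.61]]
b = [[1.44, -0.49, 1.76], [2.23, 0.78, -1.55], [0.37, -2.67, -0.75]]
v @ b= [[0.89, 10.26, -6.83], [-3.47, -4.90, 3.14], [4.68, -2.82, 4.09]]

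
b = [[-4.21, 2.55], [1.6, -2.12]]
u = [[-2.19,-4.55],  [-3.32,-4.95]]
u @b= [[1.94, 4.06], [6.06, 2.03]]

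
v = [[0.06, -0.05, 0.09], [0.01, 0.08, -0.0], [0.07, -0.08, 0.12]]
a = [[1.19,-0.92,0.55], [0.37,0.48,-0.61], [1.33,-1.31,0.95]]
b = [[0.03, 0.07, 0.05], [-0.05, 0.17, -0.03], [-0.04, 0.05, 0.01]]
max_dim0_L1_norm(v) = 0.21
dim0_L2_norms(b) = [0.07, 0.19, 0.06]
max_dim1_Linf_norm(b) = 0.17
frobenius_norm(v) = 0.22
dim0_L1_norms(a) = [2.89, 2.71, 2.11]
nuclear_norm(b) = 0.30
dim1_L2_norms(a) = [1.6, 0.86, 2.09]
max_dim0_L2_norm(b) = 0.19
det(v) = 0.00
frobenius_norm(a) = 2.77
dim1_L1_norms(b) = [0.15, 0.25, 0.1]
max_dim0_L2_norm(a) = 1.82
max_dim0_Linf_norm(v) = 0.12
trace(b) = 0.21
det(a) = 0.04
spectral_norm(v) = 0.20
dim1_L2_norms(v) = [0.12, 0.08, 0.16]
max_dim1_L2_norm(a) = 2.09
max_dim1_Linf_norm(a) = 1.33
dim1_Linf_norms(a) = [1.19, 0.61, 1.33]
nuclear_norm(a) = 3.50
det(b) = 0.00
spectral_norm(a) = 2.65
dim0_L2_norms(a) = [1.82, 1.67, 1.26]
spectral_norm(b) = 0.20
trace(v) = 0.26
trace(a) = 2.62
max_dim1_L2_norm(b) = 0.18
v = a @ b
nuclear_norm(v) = 0.28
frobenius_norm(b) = 0.21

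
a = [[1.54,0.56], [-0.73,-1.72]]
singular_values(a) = [2.28, 0.98]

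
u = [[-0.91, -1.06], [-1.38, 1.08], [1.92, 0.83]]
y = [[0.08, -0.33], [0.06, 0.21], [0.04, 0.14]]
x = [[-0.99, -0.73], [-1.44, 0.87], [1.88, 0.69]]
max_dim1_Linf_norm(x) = 1.88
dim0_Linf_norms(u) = [1.92, 1.08]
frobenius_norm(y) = 0.43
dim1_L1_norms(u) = [1.97, 2.46, 2.75]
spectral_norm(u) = 2.59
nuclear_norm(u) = 4.23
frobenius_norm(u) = 3.07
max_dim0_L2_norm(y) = 0.42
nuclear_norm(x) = 3.87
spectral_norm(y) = 0.42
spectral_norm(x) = 2.59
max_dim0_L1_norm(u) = 4.21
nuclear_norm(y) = 0.52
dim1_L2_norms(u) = [1.4, 1.75, 2.09]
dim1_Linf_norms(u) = [1.06, 1.38, 1.92]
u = x + y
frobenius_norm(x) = 2.89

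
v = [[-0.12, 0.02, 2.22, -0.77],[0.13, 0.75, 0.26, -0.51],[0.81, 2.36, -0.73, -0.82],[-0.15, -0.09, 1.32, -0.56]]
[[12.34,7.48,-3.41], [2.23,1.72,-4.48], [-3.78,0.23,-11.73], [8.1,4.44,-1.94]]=v@[[-3.72, 0.86, -3.11],[-0.53, 0.41, -2.55],[3.94, 3.07, -0.25],[-4.10, -0.98, 4.12]]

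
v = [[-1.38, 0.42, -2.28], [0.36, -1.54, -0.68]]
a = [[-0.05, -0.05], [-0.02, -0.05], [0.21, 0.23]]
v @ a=[[-0.42, -0.48], [-0.13, -0.1]]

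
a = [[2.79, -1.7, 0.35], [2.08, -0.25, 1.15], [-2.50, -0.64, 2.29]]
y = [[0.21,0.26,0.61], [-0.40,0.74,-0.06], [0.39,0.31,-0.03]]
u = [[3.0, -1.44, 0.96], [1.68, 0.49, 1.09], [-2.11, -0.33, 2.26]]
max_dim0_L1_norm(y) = 1.31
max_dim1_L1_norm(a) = 5.43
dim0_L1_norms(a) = [7.37, 2.59, 3.79]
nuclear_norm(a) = 8.25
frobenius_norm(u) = 5.09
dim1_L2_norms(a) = [3.29, 2.39, 3.45]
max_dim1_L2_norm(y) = 0.84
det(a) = 12.76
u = a + y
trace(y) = 0.92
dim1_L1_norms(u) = [5.4, 3.26, 4.7]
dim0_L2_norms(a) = [4.28, 1.83, 2.59]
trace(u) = 5.75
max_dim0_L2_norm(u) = 4.03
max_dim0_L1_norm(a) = 7.37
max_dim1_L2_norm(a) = 3.45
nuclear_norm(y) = 2.01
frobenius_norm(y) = 1.20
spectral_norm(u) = 4.10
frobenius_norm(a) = 5.33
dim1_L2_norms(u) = [3.46, 2.06, 3.11]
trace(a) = 4.83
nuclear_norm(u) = 8.07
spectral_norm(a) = 4.41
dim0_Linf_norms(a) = [2.79, 1.7, 2.29]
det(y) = -0.26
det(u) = 13.64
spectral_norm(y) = 0.87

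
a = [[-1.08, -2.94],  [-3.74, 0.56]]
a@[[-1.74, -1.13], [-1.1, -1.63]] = [[5.11,6.01], [5.89,3.31]]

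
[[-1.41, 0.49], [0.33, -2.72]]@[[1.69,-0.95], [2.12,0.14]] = [[-1.34, 1.41], [-5.21, -0.69]]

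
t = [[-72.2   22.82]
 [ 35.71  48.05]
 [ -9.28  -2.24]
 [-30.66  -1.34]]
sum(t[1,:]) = 83.75999999999999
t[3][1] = -1.34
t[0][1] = 22.82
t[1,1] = 48.05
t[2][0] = -9.28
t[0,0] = -72.2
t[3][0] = -30.66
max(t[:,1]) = 48.05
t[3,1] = -1.34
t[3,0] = -30.66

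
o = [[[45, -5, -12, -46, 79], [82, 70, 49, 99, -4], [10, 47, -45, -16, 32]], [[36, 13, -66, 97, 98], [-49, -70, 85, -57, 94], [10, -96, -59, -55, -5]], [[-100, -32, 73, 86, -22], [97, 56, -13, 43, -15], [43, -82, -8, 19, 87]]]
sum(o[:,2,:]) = -118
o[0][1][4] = -4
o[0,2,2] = -45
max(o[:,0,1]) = 13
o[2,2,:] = [43, -82, -8, 19, 87]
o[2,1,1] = 56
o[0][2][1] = 47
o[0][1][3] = 99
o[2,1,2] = -13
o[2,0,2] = 73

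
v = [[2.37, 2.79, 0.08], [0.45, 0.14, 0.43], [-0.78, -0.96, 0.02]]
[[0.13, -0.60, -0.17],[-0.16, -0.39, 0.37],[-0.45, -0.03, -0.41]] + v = [[2.5, 2.19, -0.09], [0.29, -0.25, 0.80], [-1.23, -0.99, -0.39]]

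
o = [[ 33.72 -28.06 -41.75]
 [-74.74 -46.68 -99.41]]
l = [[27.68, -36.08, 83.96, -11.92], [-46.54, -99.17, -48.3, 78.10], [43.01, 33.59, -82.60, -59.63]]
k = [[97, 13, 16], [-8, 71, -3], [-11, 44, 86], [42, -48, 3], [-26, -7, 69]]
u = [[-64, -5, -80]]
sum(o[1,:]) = -220.82999999999998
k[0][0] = 97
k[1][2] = -3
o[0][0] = 33.72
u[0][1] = -5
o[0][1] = -28.06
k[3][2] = 3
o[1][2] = -99.41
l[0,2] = 83.96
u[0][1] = -5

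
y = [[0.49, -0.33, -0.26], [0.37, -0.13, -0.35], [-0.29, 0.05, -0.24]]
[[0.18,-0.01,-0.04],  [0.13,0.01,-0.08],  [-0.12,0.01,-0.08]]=y @ [[0.40, 0.02, 0.03], [0.02, 0.09, -0.05], [0.03, -0.05, 0.27]]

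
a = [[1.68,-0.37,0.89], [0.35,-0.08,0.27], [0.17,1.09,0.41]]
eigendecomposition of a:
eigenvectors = [[-0.94, -0.55, -0.45], [-0.21, 0.07, -0.40], [-0.27, 0.83, 0.8]]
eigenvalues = [1.85, 0.39, -0.23]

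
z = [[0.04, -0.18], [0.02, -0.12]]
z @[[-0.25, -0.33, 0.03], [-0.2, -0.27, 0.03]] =[[0.03, 0.04, -0.0], [0.02, 0.03, -0.00]]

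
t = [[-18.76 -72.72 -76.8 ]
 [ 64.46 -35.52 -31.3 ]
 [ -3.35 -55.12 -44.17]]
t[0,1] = -72.72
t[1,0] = 64.46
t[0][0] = -18.76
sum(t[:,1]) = -163.36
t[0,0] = -18.76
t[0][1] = -72.72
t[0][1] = -72.72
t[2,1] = -55.12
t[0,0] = -18.76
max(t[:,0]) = 64.46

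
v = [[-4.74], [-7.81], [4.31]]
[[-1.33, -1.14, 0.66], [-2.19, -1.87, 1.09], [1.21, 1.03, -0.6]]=v @ [[0.28, 0.24, -0.14]]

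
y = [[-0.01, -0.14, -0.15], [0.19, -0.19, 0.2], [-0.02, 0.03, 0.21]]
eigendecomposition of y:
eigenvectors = [[-0.38-0.50j, (-0.38+0.5j), -0.58+0.00j], [-0.78+0.00j, -0.78-0.00j, 0.12+0.00j], [0.05-0.01j, 0.05+0.01j, 0.81+0.00j]]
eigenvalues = [(-0.11+0.13j), (-0.11-0.13j), (0.23+0j)]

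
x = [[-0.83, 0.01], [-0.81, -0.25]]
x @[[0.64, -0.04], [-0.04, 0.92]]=[[-0.53, 0.04], [-0.51, -0.2]]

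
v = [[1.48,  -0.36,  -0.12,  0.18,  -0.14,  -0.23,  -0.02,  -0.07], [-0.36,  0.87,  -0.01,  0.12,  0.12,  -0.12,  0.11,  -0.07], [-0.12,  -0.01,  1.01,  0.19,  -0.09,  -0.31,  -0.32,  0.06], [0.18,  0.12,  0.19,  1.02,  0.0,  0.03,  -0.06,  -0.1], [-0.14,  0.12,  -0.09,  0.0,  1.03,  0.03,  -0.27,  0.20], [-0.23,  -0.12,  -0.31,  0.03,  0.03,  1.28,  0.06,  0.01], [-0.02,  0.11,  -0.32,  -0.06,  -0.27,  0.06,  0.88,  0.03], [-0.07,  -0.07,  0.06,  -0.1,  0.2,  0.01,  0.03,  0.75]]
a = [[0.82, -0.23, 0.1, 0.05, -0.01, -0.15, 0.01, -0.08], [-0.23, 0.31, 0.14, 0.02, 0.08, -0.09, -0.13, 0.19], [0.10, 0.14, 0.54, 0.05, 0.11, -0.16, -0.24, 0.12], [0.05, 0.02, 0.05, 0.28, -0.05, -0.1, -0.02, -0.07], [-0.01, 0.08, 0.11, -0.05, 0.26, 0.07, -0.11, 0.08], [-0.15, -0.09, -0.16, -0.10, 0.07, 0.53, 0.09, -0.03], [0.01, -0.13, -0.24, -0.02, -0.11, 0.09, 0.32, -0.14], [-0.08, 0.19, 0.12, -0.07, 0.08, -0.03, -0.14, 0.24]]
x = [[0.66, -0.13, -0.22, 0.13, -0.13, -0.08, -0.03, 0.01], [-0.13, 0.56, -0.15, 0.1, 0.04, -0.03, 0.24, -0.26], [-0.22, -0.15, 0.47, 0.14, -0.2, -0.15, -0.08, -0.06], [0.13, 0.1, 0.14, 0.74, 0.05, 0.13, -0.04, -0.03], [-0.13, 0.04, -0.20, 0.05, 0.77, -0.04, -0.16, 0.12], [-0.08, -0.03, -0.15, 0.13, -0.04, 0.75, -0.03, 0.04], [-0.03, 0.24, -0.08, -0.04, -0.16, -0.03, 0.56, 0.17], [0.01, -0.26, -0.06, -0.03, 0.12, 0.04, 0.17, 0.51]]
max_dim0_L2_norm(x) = 0.83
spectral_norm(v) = 1.78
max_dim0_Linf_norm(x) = 0.77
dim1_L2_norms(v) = [1.56, 0.97, 1.13, 1.07, 1.1, 1.34, 0.99, 0.79]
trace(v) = 8.32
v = a + x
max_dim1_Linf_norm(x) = 0.77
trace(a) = 3.30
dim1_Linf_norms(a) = [0.82, 0.31, 0.54, 0.28, 0.26, 0.53, 0.32, 0.24]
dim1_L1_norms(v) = [2.6, 1.78, 2.11, 1.7, 1.88, 2.07, 1.75, 1.29]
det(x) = -0.00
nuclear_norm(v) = 8.32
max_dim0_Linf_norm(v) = 1.48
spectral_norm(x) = 0.94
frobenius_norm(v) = 3.23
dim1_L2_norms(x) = [0.74, 0.7, 0.62, 0.78, 0.83, 0.78, 0.66, 0.61]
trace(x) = 5.02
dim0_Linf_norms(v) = [1.48, 0.87, 1.01, 1.02, 1.03, 1.28, 0.88, 0.75]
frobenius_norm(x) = 2.04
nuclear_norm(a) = 3.30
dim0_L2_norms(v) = [1.56, 0.97, 1.13, 1.07, 1.1, 1.34, 0.99, 0.79]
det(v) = 0.49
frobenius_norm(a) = 1.54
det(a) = 0.00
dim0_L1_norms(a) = [1.45, 1.19, 1.46, 0.64, 0.77, 1.22, 1.06, 0.95]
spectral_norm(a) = 1.00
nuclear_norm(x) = 5.02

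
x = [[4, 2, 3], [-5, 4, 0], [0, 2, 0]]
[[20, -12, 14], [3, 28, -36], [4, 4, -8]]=x @ [[1, -4, 4], [2, 2, -4], [4, 0, 2]]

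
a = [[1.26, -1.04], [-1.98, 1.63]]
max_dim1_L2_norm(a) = 2.56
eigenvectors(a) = [[-0.64, 0.54], [-0.77, -0.84]]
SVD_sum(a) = [[1.26, -1.04], [-1.98, 1.63]] + [[-0.0,-0.0], [-0.0,-0.00]]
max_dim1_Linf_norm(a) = 1.98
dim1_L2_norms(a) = [1.63, 2.56]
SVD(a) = [[-0.54,0.84], [0.84,0.54]] @ diag([3.0408052957026417, 0.0017758453682095883]) @ [[-0.77, 0.64],[-0.64, -0.77]]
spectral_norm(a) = 3.04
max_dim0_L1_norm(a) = 3.24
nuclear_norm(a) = 3.04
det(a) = -0.01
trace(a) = 2.89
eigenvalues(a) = [-0.0, 2.89]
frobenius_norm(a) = 3.04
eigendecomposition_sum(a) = [[-0.00, -0.00], [-0.0, -0.0]] + [[1.26, -1.04], [-1.98, 1.63]]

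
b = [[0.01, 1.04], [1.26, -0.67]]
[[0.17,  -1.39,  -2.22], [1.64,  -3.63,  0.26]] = b @ [[1.38, -3.57, -0.93], [0.15, -1.30, -2.13]]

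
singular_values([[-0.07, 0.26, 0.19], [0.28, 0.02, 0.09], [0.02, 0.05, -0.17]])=[0.34, 0.3, 0.16]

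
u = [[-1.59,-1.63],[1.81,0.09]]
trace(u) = -1.50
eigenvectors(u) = [[0.34-0.60j, (0.34+0.6j)], [(-0.73+0j), (-0.73-0j)]]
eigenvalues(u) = [(-0.75+1.5j), (-0.75-1.5j)]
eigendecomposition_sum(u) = [[-0.80+0.54j, (-0.82-0.41j)],[(0.91+0.45j), 0.04+0.96j]] + [[-0.80-0.54j, -0.81+0.41j], [(0.91-0.45j), (0.05-0.96j)]]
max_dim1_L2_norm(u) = 2.28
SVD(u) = [[-0.81,  0.59],[0.59,  0.81]] @ diag([2.7212138098255823, 1.0315984689861357]) @ [[0.86, 0.5], [0.5, -0.86]]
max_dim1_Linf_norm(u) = 1.81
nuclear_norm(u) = 3.75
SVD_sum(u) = [[-1.90, -1.1], [1.39, 0.81]] + [[0.31, -0.53],[0.42, -0.72]]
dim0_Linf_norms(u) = [1.81, 1.63]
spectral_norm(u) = 2.72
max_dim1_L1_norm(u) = 3.22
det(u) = 2.81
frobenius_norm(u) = 2.91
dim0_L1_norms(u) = [3.4, 1.72]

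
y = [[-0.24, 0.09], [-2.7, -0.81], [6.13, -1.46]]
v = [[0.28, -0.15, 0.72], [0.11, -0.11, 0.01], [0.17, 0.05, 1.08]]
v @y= [[4.75, -0.90], [0.33, 0.08], [6.44, -1.6]]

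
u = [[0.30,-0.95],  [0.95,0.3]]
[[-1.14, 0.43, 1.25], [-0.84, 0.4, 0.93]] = u@[[-1.15,0.51,1.27], [0.84,-0.29,-0.91]]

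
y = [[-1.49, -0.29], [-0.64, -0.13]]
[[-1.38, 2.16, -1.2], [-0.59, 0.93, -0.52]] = y @[[0.97, -1.34, 0.62], [-0.24, -0.56, 0.95]]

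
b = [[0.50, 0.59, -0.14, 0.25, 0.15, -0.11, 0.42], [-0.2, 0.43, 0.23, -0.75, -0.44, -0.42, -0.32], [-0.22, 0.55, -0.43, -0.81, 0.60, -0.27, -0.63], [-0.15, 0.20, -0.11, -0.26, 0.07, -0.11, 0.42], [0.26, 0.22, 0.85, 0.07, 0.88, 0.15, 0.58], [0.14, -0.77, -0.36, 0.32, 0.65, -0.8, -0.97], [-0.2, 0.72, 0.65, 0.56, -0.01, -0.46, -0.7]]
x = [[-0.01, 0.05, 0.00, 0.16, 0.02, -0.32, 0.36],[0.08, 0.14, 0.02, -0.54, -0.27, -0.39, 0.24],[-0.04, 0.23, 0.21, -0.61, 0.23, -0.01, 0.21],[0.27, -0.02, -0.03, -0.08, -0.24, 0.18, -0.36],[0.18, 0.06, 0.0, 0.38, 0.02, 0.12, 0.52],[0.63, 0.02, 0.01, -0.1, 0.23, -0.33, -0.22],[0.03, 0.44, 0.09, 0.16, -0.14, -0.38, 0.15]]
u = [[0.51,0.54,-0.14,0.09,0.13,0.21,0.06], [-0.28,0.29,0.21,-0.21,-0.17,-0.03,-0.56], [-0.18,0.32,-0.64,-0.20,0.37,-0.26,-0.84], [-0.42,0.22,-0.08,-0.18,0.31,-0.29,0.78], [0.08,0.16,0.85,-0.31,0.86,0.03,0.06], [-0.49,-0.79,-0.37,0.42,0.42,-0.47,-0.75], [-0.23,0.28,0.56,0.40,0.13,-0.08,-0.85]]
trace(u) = -0.48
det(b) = -0.90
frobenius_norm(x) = 1.80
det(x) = -0.00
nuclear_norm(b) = 8.05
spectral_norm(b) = 1.94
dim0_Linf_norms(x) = [0.63, 0.44, 0.21, 0.61, 0.27, 0.39, 0.52]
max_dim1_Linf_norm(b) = 0.97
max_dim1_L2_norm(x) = 0.79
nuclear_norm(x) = 4.14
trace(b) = -0.38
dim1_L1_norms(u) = [1.68, 1.75, 2.81, 2.28, 2.35, 3.71, 2.53]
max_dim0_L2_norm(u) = 1.71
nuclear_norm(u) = 6.80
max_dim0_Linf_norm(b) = 0.97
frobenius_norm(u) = 2.98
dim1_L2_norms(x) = [0.51, 0.77, 0.75, 0.55, 0.68, 0.79, 0.64]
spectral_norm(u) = 1.87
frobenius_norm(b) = 3.37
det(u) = 0.00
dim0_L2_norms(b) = [0.7, 1.43, 1.24, 1.33, 1.33, 1.07, 1.62]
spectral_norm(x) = 1.04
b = u + x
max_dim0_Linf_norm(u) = 0.86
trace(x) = 0.10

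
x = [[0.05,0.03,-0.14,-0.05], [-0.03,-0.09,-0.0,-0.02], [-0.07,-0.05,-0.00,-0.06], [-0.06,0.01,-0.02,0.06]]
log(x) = [[-2.11+1.09j,(0.3-0.57j),(-0.33+1.8j),(0.09+0.94j)], [(0.14+0.26j),(-2.55+3.28j),(0.28-0.37j),0.12+0.13j], [0.06+1.05j,(0.09+0.67j),(-2.27+1.45j),0.03+0.87j], [-0.27+0.53j,-0.02-0.53j,(0.31+0.94j),-2.42+0.47j]]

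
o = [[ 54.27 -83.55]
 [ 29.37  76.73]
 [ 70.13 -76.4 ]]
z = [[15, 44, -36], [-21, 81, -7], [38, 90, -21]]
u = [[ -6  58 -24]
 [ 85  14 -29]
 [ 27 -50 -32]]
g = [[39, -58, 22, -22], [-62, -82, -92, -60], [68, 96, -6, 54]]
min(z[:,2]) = -36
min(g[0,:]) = -58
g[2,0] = 68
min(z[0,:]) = -36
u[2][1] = -50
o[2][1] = -76.4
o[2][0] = 70.13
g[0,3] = -22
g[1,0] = -62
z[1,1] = 81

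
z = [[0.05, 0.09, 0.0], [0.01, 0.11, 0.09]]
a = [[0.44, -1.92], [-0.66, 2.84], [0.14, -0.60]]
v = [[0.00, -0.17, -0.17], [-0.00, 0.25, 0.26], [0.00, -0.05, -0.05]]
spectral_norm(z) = 0.16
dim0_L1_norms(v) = [0.0, 0.47, 0.48]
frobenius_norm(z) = 0.18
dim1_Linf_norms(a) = [1.92, 2.84, 0.6]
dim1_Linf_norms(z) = [0.09, 0.11]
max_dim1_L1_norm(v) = 0.51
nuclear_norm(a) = 3.58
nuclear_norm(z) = 0.23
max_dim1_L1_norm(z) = 0.21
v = a @ z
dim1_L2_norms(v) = [0.24, 0.36, 0.07]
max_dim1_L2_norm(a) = 2.92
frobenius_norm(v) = 0.44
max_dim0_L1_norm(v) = 0.48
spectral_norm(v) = 0.44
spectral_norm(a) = 3.57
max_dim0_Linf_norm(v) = 0.26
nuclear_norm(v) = 0.44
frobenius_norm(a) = 3.57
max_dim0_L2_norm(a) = 3.48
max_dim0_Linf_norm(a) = 2.84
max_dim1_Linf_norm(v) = 0.26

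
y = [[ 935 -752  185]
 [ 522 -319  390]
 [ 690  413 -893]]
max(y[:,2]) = 390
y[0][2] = 185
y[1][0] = 522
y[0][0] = 935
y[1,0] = 522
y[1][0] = 522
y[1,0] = 522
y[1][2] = 390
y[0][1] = -752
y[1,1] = -319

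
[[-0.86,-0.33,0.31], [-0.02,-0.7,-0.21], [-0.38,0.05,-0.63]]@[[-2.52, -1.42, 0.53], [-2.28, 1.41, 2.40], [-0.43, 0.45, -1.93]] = [[2.79, 0.9, -1.85],[1.74, -1.05, -1.29],[1.11, 0.33, 1.13]]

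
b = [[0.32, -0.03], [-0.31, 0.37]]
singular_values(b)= [0.54, 0.2]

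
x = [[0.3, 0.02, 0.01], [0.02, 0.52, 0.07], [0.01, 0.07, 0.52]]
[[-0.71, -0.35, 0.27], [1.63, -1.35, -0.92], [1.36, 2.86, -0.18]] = x@ [[-2.65,-1.14,1.03], [2.94,-3.36,-1.79], [2.27,5.98,-0.13]]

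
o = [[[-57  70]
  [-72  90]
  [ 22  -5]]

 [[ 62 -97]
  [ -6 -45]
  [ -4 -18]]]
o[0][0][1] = 70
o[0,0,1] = 70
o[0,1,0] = -72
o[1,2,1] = -18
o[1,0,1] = -97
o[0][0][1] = 70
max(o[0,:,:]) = 90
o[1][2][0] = -4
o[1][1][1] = -45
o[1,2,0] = -4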